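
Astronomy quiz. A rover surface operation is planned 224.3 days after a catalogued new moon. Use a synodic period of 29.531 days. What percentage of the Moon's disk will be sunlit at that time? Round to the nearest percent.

224.3/29.531 = 7.595 lunations, so 7 complete cycles and 17.58 d into the next.
Phase angle: θ = 360°·(17.58 d)/(29.531 d) = 214.3°.
Illuminated fraction = (1 − cos 214.3°)/2 = (1 − (-0.826))/2 ≈ 0.913, so 91%.

91%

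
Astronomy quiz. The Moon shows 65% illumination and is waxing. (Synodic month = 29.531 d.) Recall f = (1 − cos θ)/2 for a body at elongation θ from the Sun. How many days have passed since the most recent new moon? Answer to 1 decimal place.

From f = (1 − cos θ)/2: cos θ = 1 − 2×0.65 = -0.300; arccos → 107.5°.
Before full moon the principal value applies: θ = 107.5°.
At 360°/29.531 d per day, 107.5° corresponds to 8.81 days.

8.8 days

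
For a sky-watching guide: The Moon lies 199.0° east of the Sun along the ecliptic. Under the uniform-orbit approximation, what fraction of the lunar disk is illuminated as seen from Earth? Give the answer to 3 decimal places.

0.973

cos 199.0° = (-0.946), so f = (1 − (-0.946))/2 = 0.973.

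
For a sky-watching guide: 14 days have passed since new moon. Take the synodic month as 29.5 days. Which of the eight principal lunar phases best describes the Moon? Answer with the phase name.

θ ≈ 360° × 14/29.5 = 171°, which falls in the full moon sector.

full moon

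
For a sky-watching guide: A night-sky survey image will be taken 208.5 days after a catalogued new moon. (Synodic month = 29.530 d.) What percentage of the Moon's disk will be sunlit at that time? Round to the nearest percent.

208.5/29.530 = 7.061 lunations, so 7 complete cycles and 1.79 d into the next.
Phase angle: θ = 360°·(1.79 d)/(29.530 d) = 21.8°.
cos 21.8° = 0.928, so f = (1 − 0.928)/2 = 0.036, so 4%.

4%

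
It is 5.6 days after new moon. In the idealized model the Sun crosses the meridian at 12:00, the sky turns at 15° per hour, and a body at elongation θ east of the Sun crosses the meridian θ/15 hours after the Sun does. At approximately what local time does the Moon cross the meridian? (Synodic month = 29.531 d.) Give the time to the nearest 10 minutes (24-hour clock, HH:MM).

16:30

Elongation θ = 360° × 5.6/29.531 ≈ 68.3°.
The Moon trails the Sun by θ/15 = 68.3/15 ≈ 4.55 hours.
12:00 + 4.551 h ≈ 16:33 → 16:30 to the nearest ten minutes.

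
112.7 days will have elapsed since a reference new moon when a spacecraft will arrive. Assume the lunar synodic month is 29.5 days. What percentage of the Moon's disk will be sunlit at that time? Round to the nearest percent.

112.7/29.5 = 3.820 lunations, so 3 complete cycles and 24.20 d into the next.
Phase angle: θ = 360°·(24.20 d)/(29.5 d) = 295.3°.
Illuminated fraction = (1 − cos 295.3°)/2 = (1 − 0.428)/2 ≈ 0.286, so 29%.

29%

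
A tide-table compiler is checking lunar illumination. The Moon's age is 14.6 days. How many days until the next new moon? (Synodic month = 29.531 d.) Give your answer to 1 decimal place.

One full lunation from the last new moon is 29.531 d; remaining = 29.531 − 14.6 = 14.931 d.

14.9 days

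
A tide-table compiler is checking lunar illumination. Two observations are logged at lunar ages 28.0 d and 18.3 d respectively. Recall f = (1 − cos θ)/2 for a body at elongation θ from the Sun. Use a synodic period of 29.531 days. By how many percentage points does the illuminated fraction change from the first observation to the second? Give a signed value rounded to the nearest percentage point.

θ₁ = 360° × 28.0/29.531 = 341.3°, f₁ = (1 − cos θ₁)/2 = 0.026.
θ₂ = 360° × 18.3/29.531 = 223.1°, f₂ = (1 − cos θ₂)/2 = 0.865.
Change = f₂ − f₁ = +0.839 → +84 percentage points.

+84 percentage points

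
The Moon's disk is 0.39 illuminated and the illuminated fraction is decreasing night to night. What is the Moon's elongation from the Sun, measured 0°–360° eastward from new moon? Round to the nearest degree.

283°

cos θ = 1 − 2f = 0.220, giving a principal value of 77.3°.
Waning ⇒ past full, so θ = 360° − 77.3° = 282.7°.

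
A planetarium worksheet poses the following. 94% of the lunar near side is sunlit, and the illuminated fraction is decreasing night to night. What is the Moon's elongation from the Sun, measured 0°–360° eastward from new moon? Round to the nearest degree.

Invert f = (1 − cos θ)/2 to get cos θ = 1 − 2(0.94) = -0.880, hence θ₀ = arccos -0.880 = 151.6°.
A waning Moon lies in 180°–360°, so θ = 360° − 151.6° = 208.4°.

208°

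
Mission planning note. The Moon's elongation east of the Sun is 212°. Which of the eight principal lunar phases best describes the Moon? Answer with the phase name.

212° lies in the waning gibbous sector of the 8-phase cycle.

waning gibbous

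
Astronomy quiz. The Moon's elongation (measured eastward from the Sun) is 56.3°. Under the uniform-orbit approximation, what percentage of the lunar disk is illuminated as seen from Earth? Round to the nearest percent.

cos 56.3° = 0.555, so f = (1 − 0.555)/2 = 0.223, i.e. 22%.

22%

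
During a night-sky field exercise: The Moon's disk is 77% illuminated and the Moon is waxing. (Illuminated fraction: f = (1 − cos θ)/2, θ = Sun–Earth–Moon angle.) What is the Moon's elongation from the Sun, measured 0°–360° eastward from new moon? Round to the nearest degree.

123°

Invert f = (1 − cos θ)/2 to get cos θ = 1 − 2(0.77) = -0.540, hence θ₀ = arccos -0.540 = 122.7°.
The Moon is waxing (0°–180°), so θ = 122.7° directly.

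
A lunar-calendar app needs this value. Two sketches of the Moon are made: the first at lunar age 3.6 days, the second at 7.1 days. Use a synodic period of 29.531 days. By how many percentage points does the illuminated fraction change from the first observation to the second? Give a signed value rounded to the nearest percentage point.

+33 percentage points

θ₁ = 360° × 3.6/29.531 = 43.9°, f₁ = (1 − cos θ₁)/2 = 0.140.
θ₂ = 360° × 7.1/29.531 = 86.6°, f₂ = (1 − cos θ₂)/2 = 0.470.
Change = f₂ − f₁ = +0.330 → +33 percentage points.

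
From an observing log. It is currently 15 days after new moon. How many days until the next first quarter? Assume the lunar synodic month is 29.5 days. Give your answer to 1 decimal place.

First quarter is 0.25 of the way through the cycle: age 0.25 × 29.5 = 7.375 d.
Already past this cycle's first quarter; the next is at 7.375 + 29.5 = 36.875 d, so 36.875 − 15 = 21.875 days.

21.9 days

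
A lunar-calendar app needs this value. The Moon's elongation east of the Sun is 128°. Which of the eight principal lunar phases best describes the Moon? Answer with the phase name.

The waxing gibbous sector spans roughly 112°–158°; 128° falls inside it.

waxing gibbous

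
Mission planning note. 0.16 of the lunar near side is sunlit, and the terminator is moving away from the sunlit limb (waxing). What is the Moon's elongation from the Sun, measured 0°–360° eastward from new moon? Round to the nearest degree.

47°

From f = (1 − cos θ)/2: cos θ = 1 − 2×0.16 = 0.680; arccos → 47.2°.
The Moon is waxing (0°–180°), so θ = 47.2° directly.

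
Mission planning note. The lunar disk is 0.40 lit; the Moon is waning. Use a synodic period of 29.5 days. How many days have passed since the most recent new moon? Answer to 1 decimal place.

cos θ = 1 − 2f = 0.200, giving a principal value of 78.5°.
Since the Moon is past full (waning), take the reflex angle: θ = 360° − 78.5° = 281.5°.
At 360°/29.5 d per day, 281.5° corresponds to 23.07 days.

23.1 days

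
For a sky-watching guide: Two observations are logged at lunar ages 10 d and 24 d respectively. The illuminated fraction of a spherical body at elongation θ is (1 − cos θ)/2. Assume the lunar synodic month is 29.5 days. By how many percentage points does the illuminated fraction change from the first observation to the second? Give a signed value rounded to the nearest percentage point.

First observation: θ = 360°·10/29.5 = 122.0°, so f = 0.765.
Second observation: θ = 292.9°, f = 0.306.
Δf = 0.306 − 0.765 = -0.460, i.e. -46 pp.

-46 pp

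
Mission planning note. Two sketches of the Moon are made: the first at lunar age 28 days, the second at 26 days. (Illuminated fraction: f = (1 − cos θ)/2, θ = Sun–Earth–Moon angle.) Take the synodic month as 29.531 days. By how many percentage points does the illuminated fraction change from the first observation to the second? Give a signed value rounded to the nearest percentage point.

+11 pp

θ₁ = 360° × 28/29.531 = 341.3°, f₁ = (1 − cos θ₁)/2 = 0.026.
θ₂ = 360° × 26/29.531 = 317.0°, f₂ = (1 − cos θ₂)/2 = 0.135.
Change = f₂ − f₁ = +0.108 → +11 percentage points.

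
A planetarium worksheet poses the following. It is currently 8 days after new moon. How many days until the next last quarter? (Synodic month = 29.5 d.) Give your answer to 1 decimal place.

14.1 days

Last quarter is 0.75 of the way through the cycle: age 0.75 × 29.5 = 22.125 d.
So 14.125 days remain (22.125 − 8).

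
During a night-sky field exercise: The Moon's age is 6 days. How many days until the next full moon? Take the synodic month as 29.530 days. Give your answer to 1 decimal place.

8.8 days

Full moon occurs at elongation 180°, i.e. at age 29.530 × 180/360 = 14.765 d.
So 8.765 days remain (14.765 − 6).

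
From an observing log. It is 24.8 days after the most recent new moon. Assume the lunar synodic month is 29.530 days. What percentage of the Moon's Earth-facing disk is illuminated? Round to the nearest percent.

23%

Elongation θ = 360° × 24.8/29.530 ≈ 302.3°.
Illuminated fraction = (1 − cos 302.3°)/2 = (1 − 0.535)/2 ≈ 0.233, so 23%.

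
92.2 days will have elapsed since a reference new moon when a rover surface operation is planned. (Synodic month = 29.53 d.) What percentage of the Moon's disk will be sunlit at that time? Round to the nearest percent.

92.2/29.53 = 3.122 lunations, so 3 complete cycles and 3.61 d into the next.
Phase angle: θ = 360°·(3.61 d)/(29.53 d) = 44.0°.
Illuminated fraction = (1 − cos 44.0°)/2 = (1 − 0.719)/2 ≈ 0.140, so 14%.

14%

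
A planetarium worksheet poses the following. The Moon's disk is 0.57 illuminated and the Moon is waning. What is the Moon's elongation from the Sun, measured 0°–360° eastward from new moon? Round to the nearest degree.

From f = (1 − cos θ)/2: cos θ = 1 − 2×0.57 = -0.140; arccos → 98.0°.
A waning Moon lies in 180°–360°, so θ = 360° − 98.0° = 262.0°.

262°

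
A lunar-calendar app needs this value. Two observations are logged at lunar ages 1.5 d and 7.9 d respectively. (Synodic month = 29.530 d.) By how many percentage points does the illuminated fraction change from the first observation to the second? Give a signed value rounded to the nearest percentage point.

θ₁ = 360° × 1.5/29.530 = 18.3°, f₁ = (1 − cos θ₁)/2 = 0.025.
θ₂ = 360° × 7.9/29.530 = 96.3°, f₂ = (1 − cos θ₂)/2 = 0.555.
Change = f₂ − f₁ = +0.530 → +53 percentage points.

+53 pp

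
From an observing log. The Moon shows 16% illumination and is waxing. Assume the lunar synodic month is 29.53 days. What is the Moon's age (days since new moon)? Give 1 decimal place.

Invert f = (1 − cos θ)/2 to get cos θ = 1 − 2(0.16) = 0.680, hence θ₀ = arccos 0.680 = 47.2°.
Waxing ⇒ before full, so θ = 47.2°.
That fraction of the synodic month is 47.2/360 × 29.53 d ≈ 3.87 d.

3.9 days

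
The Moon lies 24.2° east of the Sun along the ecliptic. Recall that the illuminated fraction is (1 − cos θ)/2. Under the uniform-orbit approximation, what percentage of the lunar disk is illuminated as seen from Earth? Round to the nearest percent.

f = (1 − cos 24.2°)/2 = (1 − 0.912)/2 ≈ 0.044, i.e. 4%.

4%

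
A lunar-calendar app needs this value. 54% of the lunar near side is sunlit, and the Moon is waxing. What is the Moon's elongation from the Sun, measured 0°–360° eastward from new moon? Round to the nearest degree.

95°

Invert f = (1 − cos θ)/2 to get cos θ = 1 − 2(0.54) = -0.080, hence θ₀ = arccos -0.080 = 94.6°.
The Moon is waxing (0°–180°), so θ = 94.6° directly.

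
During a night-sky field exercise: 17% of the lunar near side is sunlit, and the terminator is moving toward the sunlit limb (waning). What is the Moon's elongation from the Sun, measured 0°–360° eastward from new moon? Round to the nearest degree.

311°

cos θ = 1 − 2f = 0.660, giving a principal value of 48.7°.
Waning ⇒ past full, so θ = 360° − 48.7° = 311.3°.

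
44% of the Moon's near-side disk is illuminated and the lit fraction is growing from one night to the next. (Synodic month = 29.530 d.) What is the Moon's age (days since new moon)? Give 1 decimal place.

6.8 days

From f = (1 − cos θ)/2: cos θ = 1 − 2×0.44 = 0.120; arccos → 83.1°.
The Moon is waxing (0°–180°), so θ = 83.1° directly.
That fraction of the synodic month is 83.1/360 × 29.530 d ≈ 6.82 d.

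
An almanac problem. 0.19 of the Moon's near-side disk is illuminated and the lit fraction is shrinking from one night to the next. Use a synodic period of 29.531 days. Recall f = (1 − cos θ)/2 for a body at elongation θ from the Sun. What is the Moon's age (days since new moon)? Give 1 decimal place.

Invert f = (1 − cos θ)/2 to get cos θ = 1 − 2(0.19) = 0.620, hence θ₀ = arccos 0.620 = 51.7°.
Since the Moon is past full (waning), take the reflex angle: θ = 360° − 51.7° = 308.3°.
At 360°/29.531 d per day, 308.3° corresponds to 25.29 days.

25.3 days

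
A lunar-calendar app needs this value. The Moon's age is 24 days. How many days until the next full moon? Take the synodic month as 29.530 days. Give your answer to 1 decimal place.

Full moon is 0.5 of the way through the cycle: age 0.5 × 29.530 = 14.765 d.
Already past this cycle's full moon; the next is at 14.765 + 29.530 = 44.295 d, so 44.295 − 24 = 20.295 days.

20.3 days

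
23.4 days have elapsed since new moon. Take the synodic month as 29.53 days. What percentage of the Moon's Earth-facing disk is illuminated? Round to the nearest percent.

37%

Phase angle: θ = 360°·(23.4 d)/(29.53 d) = 285.3°.
cos 285.3° = 0.263, so f = (1 − 0.263)/2 = 0.368, so 37%.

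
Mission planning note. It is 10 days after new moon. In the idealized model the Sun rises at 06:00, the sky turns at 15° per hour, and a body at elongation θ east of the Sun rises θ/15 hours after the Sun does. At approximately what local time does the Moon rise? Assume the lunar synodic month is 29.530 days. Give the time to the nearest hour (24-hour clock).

14:00

Phase angle: θ = 360°·(10 d)/(29.530 d) = 121.9°.
At 15° of sky rotation per hour, 121.9° corresponds to a 8.13 h lag.
06:00 + 8.13 h ≈ 14:08 → 14:00 to the nearest hour.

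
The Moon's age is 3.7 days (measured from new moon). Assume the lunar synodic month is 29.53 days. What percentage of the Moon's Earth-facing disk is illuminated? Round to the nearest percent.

15%

Elongation θ = 360° × 3.7/29.53 ≈ 45.1°.
cos 45.1° = 0.706, so f = (1 − 0.706)/2 = 0.147, so 15%.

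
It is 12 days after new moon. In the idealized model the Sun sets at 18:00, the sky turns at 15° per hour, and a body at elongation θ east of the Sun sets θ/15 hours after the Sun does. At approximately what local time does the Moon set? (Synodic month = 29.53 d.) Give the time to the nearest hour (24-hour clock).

The Moon has covered 12/29.53 of its cycle, so θ ≈ 360° × 12/29.53 = 146.3°.
At 15° of sky rotation per hour, 146.3° corresponds to a 9.75 h lag.
18:00 + 9.75 h ≈ 03:45 → 04:00 to the nearest hour.

04:00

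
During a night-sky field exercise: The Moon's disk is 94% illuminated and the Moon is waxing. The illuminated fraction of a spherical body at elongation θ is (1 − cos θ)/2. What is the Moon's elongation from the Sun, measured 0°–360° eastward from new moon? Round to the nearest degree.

152°

From f = (1 − cos θ)/2: cos θ = 1 − 2×0.94 = -0.880; arccos → 151.6°.
The Moon is waxing (0°–180°), so θ = 151.6° directly.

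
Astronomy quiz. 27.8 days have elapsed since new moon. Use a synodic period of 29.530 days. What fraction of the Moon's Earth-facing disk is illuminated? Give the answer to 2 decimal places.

Phase angle: θ = 360°·(27.8 d)/(29.530 d) = 338.9°.
cos 338.9° = 0.933, so f = (1 − 0.933)/2 = 0.033.

0.03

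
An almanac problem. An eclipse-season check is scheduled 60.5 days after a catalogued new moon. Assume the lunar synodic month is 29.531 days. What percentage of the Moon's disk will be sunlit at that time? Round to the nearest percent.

2%

60.5/29.531 = 2.049 lunations, so 2 complete cycles and 1.44 d into the next.
Phase angle: θ = 360°·(1.44 d)/(29.531 d) = 17.5°.
Illuminated fraction = (1 − cos 17.5°)/2 = (1 − 0.954)/2 ≈ 0.023, so 2%.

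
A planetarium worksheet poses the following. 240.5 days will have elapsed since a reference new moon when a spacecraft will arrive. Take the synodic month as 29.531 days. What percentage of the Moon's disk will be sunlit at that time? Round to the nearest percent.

240.5/29.531 = 8.144 lunations, so 8 complete cycles and 4.25 d into the next.
Elongation θ = 360° × 4.25/29.531 ≈ 51.8°.
cos 51.8° = 0.618, so f = (1 − 0.618)/2 = 0.191, so 19%.

19%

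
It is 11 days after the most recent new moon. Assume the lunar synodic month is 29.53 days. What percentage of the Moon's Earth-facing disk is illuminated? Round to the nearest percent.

85%

Elongation θ = 360° × 11/29.53 ≈ 134.1°.
With cos θ = (-0.696), the lit fraction is (1 − (-0.696))/2 ≈ 0.848, so 85%.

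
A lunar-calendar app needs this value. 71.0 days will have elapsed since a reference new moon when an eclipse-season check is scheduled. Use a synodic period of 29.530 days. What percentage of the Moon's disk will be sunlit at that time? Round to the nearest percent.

91%

71.0 d spans 2 complete synodic months (2 × 29.530 = 59.06 d) plus 11.94 d.
Phase angle: θ = 360°·(11.94 d)/(29.530 d) = 145.6°.
cos 145.6° = (-0.825), so f = (1 − (-0.825))/2 = 0.912, so 91%.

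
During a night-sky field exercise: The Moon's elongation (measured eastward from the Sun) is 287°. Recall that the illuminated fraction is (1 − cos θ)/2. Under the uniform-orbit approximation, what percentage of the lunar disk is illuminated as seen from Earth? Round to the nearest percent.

cos 287° = 0.292, so f = (1 − 0.292)/2 = 0.354, i.e. 35%.

35%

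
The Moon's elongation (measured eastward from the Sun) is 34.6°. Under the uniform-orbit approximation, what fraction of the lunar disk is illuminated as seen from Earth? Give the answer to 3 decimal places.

cos 34.6° = 0.823, so f = (1 − 0.823)/2 = 0.088.

0.088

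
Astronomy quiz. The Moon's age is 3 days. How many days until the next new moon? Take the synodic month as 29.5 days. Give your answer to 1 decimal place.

26.5 days

The next new moon completes the synodic month: 29.5 − 3 = 26.500 days.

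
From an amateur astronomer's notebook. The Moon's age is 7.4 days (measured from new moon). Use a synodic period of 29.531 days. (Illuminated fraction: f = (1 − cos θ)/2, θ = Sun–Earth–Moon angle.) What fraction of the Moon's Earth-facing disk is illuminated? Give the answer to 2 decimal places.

Elongation θ = 360° × 7.4/29.531 ≈ 90.2°.
With cos θ = (-0.004), the lit fraction is (1 − (-0.004))/2 ≈ 0.502.

0.50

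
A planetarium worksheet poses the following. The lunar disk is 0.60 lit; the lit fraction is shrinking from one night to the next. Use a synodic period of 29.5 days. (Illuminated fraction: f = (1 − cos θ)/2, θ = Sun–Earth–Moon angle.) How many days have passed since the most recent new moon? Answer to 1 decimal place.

From f = (1 − cos θ)/2: cos θ = 1 − 2×0.60 = -0.200; arccos → 101.5°.
A waning Moon lies in 180°–360°, so θ = 360° − 101.5° = 258.5°.
That fraction of the synodic month is 258.5/360 × 29.5 d ≈ 21.18 d.

21.2 days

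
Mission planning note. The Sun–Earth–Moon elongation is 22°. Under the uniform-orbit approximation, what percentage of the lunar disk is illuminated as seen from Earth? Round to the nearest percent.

Half-versine of 22°: (1 − 0.927)/2 = 0.036, i.e. 4%.

4%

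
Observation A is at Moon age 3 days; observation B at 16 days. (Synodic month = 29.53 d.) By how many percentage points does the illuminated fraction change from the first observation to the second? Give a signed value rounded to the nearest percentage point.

+88 percentage points

First observation: θ = 360°·3/29.53 = 36.6°, so f = 0.098.
Second observation: θ = 195.1°, f = 0.983.
Δf = 0.983 − 0.098 = +0.884, i.e. +88 pp.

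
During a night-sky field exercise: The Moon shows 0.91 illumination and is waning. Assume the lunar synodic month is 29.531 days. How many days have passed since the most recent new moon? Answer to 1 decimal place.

17.6 days

From f = (1 − cos θ)/2: cos θ = 1 − 2×0.91 = -0.820; arccos → 145.1°.
Waning ⇒ past full, so θ = 360° − 145.1° = 214.9°.
That fraction of the synodic month is 214.9/360 × 29.531 d ≈ 17.63 d.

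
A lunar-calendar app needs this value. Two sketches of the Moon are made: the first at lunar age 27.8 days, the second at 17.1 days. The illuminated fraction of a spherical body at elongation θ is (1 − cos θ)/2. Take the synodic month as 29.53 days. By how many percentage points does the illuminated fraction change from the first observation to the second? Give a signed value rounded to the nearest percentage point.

θ₁ = 360° × 27.8/29.53 = 338.9°, f₁ = (1 − cos θ₁)/2 = 0.033.
θ₂ = 360° × 17.1/29.53 = 208.5°, f₂ = (1 − cos θ₂)/2 = 0.940.
Change = f₂ − f₁ = +0.906 → +91 percentage points.

+91 percentage points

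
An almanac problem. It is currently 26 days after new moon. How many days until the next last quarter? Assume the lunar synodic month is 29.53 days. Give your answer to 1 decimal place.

25.7 days

Last quarter occurs at elongation 270°, i.e. at age 29.53 × 270/360 = 22.148 d.
Already past this cycle's last quarter; the next is at 22.148 + 29.53 = 51.678 d, so 51.678 − 26 = 25.678 days.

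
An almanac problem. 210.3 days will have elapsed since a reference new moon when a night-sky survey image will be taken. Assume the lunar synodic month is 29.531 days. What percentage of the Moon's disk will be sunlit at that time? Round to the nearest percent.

210.3 d spans 7 complete synodic months (7 × 29.531 = 206.72 d) plus 3.58 d.
Elongation θ = 360° × 3.58/29.531 ≈ 43.7°.
Illuminated fraction = (1 − cos 43.7°)/2 = (1 − 0.723)/2 ≈ 0.138, so 14%.

14%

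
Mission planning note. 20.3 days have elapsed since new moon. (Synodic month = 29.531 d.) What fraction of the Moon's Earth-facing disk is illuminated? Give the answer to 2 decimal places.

The Moon has covered 20.3/29.531 of its cycle, so θ ≈ 360° × 20.3/29.531 = 247.5°.
Illuminated fraction = (1 − cos 247.5°)/2 = (1 − (-0.383))/2 ≈ 0.692.

0.69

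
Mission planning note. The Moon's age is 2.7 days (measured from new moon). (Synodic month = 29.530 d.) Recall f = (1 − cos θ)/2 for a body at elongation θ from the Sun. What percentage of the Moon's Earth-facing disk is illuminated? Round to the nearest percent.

8%

Phase angle: θ = 360°·(2.7 d)/(29.530 d) = 32.9°.
With cos θ = 0.839, the lit fraction is (1 − 0.839)/2 ≈ 0.080, so 8%.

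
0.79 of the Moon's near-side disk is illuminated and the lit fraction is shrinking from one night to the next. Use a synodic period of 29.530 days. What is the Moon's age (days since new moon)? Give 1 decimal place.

From f = (1 − cos θ)/2: cos θ = 1 − 2×0.79 = -0.580; arccos → 125.5°.
A waning Moon lies in 180°–360°, so θ = 360° − 125.5° = 234.5°.
That fraction of the synodic month is 234.5/360 × 29.530 d ≈ 19.24 d.

19.2 days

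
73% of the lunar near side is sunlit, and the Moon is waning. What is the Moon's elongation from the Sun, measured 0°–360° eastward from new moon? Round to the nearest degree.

243°

cos θ = 1 − 2f = -0.460, giving a principal value of 117.4°.
Waning ⇒ past full, so θ = 360° − 117.4° = 242.6°.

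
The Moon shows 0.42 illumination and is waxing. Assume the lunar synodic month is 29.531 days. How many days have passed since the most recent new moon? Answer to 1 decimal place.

6.6 days

From f = (1 − cos θ)/2: cos θ = 1 − 2×0.42 = 0.160; arccos → 80.8°.
The Moon is waxing (0°–180°), so θ = 80.8° directly.
That fraction of the synodic month is 80.8/360 × 29.531 d ≈ 6.63 d.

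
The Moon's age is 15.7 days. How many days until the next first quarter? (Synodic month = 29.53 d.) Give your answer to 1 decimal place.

21.2 days

First quarter is 0.25 of the way through the cycle: age 0.25 × 29.53 = 7.383 d.
This lunation's first quarter (7.383 d) has passed, so add one period: 36.913 − 15.7 = 21.213 days.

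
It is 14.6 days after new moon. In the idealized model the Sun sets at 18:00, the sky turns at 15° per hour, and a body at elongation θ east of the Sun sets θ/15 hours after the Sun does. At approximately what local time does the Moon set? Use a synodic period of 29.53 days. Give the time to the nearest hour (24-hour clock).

06:00

Elongation θ = 360° × 14.6/29.53 ≈ 178.0°.
At 15° of sky rotation per hour, 178.0° corresponds to a 11.87 h lag.
18:00 + 11.87 h ≈ 05:52 → 06:00 to the nearest hour.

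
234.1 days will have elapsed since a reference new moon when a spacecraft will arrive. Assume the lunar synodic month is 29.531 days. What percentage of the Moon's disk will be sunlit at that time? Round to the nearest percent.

234.1/29.531 = 7.927 lunations, so 7 complete cycles and 27.38 d into the next.
Phase angle: θ = 360°·(27.38 d)/(29.531 d) = 333.8°.
cos 333.8° = 0.897, so f = (1 − 0.897)/2 = 0.051, so 5%.

5%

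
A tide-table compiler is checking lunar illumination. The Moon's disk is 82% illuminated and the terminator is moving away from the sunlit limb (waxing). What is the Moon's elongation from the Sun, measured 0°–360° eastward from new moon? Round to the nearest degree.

cos θ = 1 − 2f = -0.640, giving a principal value of 129.8°.
Before full moon the principal value applies: θ = 129.8°.

130°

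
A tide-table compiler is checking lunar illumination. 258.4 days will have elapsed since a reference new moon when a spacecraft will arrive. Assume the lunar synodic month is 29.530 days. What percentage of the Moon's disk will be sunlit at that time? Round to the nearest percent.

258.4 d spans 8 complete synodic months (8 × 29.530 = 236.24 d) plus 22.16 d.
Elongation θ = 360° × 22.16/29.530 ≈ 270.2°.
Illuminated fraction = (1 − cos 270.2°)/2 = (1 − 0.003)/2 ≈ 0.499, so 50%.

50%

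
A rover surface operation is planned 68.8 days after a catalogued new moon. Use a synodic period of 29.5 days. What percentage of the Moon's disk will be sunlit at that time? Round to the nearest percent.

75%

68.8/29.5 = 2.332 lunations, so 2 complete cycles and 9.80 d into the next.
The Moon has covered 9.80/29.5 of its cycle, so θ ≈ 360° × 9.80/29.5 = 119.6°.
cos 119.6° = (-0.494), so f = (1 − (-0.494))/2 = 0.747, so 75%.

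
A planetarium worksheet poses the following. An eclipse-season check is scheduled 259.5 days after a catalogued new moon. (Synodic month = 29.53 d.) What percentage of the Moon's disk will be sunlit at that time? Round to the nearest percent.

38%

Reduce mod P: 259.5 − 8×29.53 = 23.26 d into the current lunation.
Phase angle: θ = 360°·(23.26 d)/(29.53 d) = 283.6°.
With cos θ = 0.235, the lit fraction is (1 − 0.235)/2 ≈ 0.383, so 38%.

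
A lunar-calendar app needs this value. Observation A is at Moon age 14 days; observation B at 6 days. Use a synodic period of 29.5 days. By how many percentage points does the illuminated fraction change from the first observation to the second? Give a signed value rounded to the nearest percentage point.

-64 pp

θ₁ = 360° × 14/29.5 = 170.8°, f₁ = (1 − cos θ₁)/2 = 0.994.
θ₂ = 360° × 6/29.5 = 73.2°, f₂ = (1 − cos θ₂)/2 = 0.356.
Change = f₂ − f₁ = -0.638 → -64 percentage points.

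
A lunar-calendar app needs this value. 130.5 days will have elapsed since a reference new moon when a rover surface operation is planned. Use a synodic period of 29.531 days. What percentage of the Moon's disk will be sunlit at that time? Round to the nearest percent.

130.5 d spans 4 complete synodic months (4 × 29.531 = 118.12 d) plus 12.38 d.
Phase angle: θ = 360°·(12.38 d)/(29.531 d) = 150.9°.
cos 150.9° = (-0.874), so f = (1 − (-0.874))/2 = 0.937, so 94%.

94%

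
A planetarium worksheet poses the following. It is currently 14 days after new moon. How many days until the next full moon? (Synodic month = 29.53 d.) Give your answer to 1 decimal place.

Full moon is 0.5 of the way through the cycle: age 0.5 × 29.53 = 14.765 d.
So 0.765 days remain (14.765 − 14).

0.8 days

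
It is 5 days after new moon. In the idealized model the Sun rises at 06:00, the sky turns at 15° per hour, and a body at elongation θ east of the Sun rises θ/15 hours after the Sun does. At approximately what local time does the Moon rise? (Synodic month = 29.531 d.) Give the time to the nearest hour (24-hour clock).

10:00

Phase angle: θ = 360°·(5 d)/(29.531 d) = 61.0°.
The Moon trails the Sun by θ/15 = 61.0/15 ≈ 4.06 hours.
06:00 + 4.06 h ≈ 10:04 → 10:00 to the nearest hour.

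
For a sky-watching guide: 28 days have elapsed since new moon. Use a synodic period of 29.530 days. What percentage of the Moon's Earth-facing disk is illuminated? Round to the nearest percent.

3%

Elongation θ = 360° × 28/29.530 ≈ 341.3°.
cos 341.3° = 0.947, so f = (1 − 0.947)/2 = 0.026, so 3%.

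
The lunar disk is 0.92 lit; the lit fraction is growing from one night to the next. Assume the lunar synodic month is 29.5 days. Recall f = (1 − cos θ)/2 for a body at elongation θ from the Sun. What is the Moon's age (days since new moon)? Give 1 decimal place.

12.1 days

cos θ = 1 − 2f = -0.840, giving a principal value of 147.1°.
Before full moon the principal value applies: θ = 147.1°.
Age = 29.5 × 147.1°/360° ≈ 12.06 days.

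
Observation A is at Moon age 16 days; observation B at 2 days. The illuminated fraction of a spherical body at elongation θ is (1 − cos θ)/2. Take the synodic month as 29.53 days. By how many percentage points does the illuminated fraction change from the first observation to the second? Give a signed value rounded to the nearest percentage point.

First observation: θ = 360°·16/29.53 = 195.1°, so f = 0.983.
Second observation: θ = 24.4°, f = 0.045.
Δf = 0.045 − 0.983 = -0.938, i.e. -94 pp.

-94 percentage points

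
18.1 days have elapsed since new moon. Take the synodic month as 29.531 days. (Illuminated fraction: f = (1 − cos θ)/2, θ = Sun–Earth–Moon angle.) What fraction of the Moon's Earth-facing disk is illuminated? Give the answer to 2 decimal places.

Phase angle: θ = 360°·(18.1 d)/(29.531 d) = 220.6°.
With cos θ = (-0.759), the lit fraction is (1 − (-0.759))/2 ≈ 0.879.

0.88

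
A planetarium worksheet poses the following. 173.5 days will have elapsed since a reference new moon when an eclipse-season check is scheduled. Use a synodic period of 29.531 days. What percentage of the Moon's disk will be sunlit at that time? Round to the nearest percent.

15%

Reduce mod P: 173.5 − 5×29.531 = 25.84 d into the current lunation.
Phase angle: θ = 360°·(25.84 d)/(29.531 d) = 315.1°.
With cos θ = 0.708, the lit fraction is (1 − 0.708)/2 ≈ 0.146, so 15%.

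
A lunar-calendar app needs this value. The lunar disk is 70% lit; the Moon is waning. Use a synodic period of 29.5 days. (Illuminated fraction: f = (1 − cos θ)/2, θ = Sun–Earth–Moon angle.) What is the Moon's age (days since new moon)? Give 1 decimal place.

20.2 days

cos θ = 1 − 2f = -0.400, giving a principal value of 113.6°.
Since the Moon is past full (waning), take the reflex angle: θ = 360° − 113.6° = 246.4°.
Age = 29.5 × 246.4°/360° ≈ 20.19 days.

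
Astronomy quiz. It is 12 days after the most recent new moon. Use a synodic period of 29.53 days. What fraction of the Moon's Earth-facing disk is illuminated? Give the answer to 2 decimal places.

Elongation θ = 360° × 12/29.53 ≈ 146.3°.
cos 146.3° = (-0.832), so f = (1 − (-0.832))/2 = 0.916.

0.92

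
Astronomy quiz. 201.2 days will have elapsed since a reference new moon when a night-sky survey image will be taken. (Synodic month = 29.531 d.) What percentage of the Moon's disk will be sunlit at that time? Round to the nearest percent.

31%

201.2 d spans 6 complete synodic months (6 × 29.531 = 177.19 d) plus 24.01 d.
The Moon has covered 24.01/29.531 of its cycle, so θ ≈ 360° × 24.01/29.531 = 292.7°.
With cos θ = 0.387, the lit fraction is (1 − 0.387)/2 ≈ 0.307, so 31%.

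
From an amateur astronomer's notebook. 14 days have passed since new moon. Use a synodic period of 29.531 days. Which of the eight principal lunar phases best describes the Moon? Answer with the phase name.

At 14/29.531 of the cycle, θ ≈ 171° — the full moon range.

full moon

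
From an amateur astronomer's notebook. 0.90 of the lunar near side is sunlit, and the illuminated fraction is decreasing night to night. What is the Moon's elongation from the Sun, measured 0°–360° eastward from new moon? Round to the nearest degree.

From f = (1 − cos θ)/2: cos θ = 1 − 2×0.90 = -0.800; arccos → 143.1°.
Since the Moon is past full (waning), take the reflex angle: θ = 360° − 143.1° = 216.9°.

217°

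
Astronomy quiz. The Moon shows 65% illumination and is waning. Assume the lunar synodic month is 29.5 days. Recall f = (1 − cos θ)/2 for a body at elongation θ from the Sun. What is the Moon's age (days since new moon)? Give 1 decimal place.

20.7 days

cos θ = 1 − 2f = -0.300, giving a principal value of 107.5°.
A waning Moon lies in 180°–360°, so θ = 360° − 107.5° = 252.5°.
At 360°/29.5 d per day, 252.5° corresponds to 20.69 days.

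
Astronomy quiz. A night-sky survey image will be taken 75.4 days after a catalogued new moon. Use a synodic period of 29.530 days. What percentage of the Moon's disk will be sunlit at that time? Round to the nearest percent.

97%

75.4 d spans 2 complete synodic months (2 × 29.530 = 59.06 d) plus 16.34 d.
The Moon has covered 16.34/29.530 of its cycle, so θ ≈ 360° × 16.34/29.530 = 199.2°.
With cos θ = (-0.944), the lit fraction is (1 − (-0.944))/2 ≈ 0.972, so 97%.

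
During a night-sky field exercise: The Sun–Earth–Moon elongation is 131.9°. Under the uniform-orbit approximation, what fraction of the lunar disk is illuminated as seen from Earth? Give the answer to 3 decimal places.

f = (1 − cos 131.9°)/2 = (1 − (-0.668))/2 ≈ 0.834.

0.834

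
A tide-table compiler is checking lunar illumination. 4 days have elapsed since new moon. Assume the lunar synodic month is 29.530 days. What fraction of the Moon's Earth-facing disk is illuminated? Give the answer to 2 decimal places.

Elongation θ = 360° × 4/29.530 ≈ 48.8°.
cos 48.8° = 0.659, so f = (1 − 0.659)/2 = 0.170.

0.17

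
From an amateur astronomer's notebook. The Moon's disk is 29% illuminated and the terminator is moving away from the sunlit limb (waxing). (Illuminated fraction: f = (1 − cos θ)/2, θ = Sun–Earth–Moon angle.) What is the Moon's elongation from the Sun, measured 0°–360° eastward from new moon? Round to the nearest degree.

From f = (1 − cos θ)/2: cos θ = 1 − 2×0.29 = 0.420; arccos → 65.2°.
Waxing ⇒ before full, so θ = 65.2°.

65°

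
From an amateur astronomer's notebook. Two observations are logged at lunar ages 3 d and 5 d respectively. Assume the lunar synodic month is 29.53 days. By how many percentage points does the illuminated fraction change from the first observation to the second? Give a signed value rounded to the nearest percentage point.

+16 percentage points

θ₁ = 360° × 3/29.53 = 36.6°, f₁ = (1 − cos θ₁)/2 = 0.098.
θ₂ = 360° × 5/29.53 = 61.0°, f₂ = (1 − cos θ₂)/2 = 0.257.
Change = f₂ − f₁ = +0.159 → +16 percentage points.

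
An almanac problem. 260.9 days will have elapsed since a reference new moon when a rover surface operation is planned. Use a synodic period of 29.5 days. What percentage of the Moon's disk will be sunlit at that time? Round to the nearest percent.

260.9 d spans 8 complete synodic months (8 × 29.5 = 236.00 d) plus 24.90 d.
Elongation θ = 360° × 24.90/29.5 ≈ 303.9°.
cos 303.9° = 0.557, so f = (1 − 0.557)/2 = 0.221, so 22%.

22%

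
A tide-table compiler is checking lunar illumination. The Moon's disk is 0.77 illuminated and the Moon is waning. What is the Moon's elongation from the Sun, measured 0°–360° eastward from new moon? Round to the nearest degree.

Invert f = (1 − cos θ)/2 to get cos θ = 1 − 2(0.77) = -0.540, hence θ₀ = arccos -0.540 = 122.7°.
Since the Moon is past full (waning), take the reflex angle: θ = 360° − 122.7° = 237.3°.

237°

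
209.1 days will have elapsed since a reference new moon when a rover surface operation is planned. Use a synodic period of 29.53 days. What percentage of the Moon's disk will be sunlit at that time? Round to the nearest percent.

6%

209.1/29.53 = 7.081 lunations, so 7 complete cycles and 2.39 d into the next.
Elongation θ = 360° × 2.39/29.53 ≈ 29.1°.
With cos θ = 0.873, the lit fraction is (1 − 0.873)/2 ≈ 0.063, so 6%.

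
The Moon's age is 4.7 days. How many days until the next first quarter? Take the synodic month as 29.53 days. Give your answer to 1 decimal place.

First quarter is 0.25 of the way through the cycle: age 0.25 × 29.53 = 7.383 d.
So 2.683 days remain (7.383 − 4.7).

2.7 days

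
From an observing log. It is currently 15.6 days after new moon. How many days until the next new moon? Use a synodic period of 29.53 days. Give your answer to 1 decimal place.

One full lunation from the last new moon is 29.53 d; remaining = 29.53 − 15.6 = 13.930 d.

13.9 days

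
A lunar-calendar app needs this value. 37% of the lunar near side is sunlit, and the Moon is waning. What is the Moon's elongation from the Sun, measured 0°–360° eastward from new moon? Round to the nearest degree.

285°

From f = (1 − cos θ)/2: cos θ = 1 − 2×0.37 = 0.260; arccos → 74.9°.
Since the Moon is past full (waning), take the reflex angle: θ = 360° − 74.9° = 285.1°.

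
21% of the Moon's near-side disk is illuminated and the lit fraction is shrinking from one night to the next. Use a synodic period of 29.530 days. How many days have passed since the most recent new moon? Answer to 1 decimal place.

Invert f = (1 − cos θ)/2 to get cos θ = 1 − 2(0.21) = 0.580, hence θ₀ = arccos 0.580 = 54.5°.
Waning ⇒ past full, so θ = 360° − 54.5° = 305.5°.
At 360°/29.530 d per day, 305.5° corresponds to 25.06 days.

25.1 days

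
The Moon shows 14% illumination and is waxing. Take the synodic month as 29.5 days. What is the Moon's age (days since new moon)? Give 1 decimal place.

3.6 days

cos θ = 1 − 2f = 0.720, giving a principal value of 43.9°.
Before full moon the principal value applies: θ = 43.9°.
At 360°/29.5 d per day, 43.9° corresponds to 3.60 days.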